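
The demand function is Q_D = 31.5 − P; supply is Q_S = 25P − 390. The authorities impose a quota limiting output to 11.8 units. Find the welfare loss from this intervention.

In inverse form: demand P = 31.5 − Q, supply P = 15.6 + 0.04Q.
Competitive equilibrium: 31.5 − Q = 15.6 + 0.04Q → Q* = 15.2885, P* = 16.2115.
At Q = 11.8: demand price = 31.5 − 1·11.8 = 19.7; supply price = 15.6 + 0.04·11.8 = 16.072.
ΔQ = 15.2885 − 11.8 = 3.4885; wedge = 19.7 − 16.072 = 3.628.
The triangle = ½ × 3.4885 × 3.628 = 6.33.

6.33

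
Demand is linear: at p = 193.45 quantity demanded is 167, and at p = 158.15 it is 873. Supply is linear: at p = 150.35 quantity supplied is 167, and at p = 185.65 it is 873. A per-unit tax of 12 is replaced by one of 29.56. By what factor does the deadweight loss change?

Demand slope = (158.15 − 193.45)/(873 − 167) = −0.05, so p = 201.8 − 0.05q.
Supply slope = (185.65 − 150.35)/(873 − 167) = 0.05, so p = 142 + 0.05q.
Competitive equilibrium: 201.8 − 0.05q = 142 + 0.05q → q* = 598, p* = 171.9.
For a per-unit tax t: Δq = t/0.1, so DWL = ½·t·(t/0.1) = t²/0.2.
At t = 12: DWL = 720. At t = 29.56: DWL = 4368.968.
Ratio = (29.56/12)² = 6.068.

6.068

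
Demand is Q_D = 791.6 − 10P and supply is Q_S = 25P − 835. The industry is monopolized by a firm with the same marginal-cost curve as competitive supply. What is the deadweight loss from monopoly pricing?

1298.35

In inverse form: demand P = 79.16 − 0.1Q, supply P = 33.4 + 0.04Q.
Competitive equilibrium: 79.16 − 0.1Q = 33.4 + 0.04Q → Q* = 326.85714, P* = 46.47429.
Marginal revenue: MR = 79.16 − 0.2Q. Set MR = MC: 79.16 − 0.2Q = 33.4 + 0.04Q → Q_m = 190.66667.
Price P_m = 79.16 − 0.1·190.66667 = 60.09333; MC(Q_m) = 33.4 + 0.04·190.66667 = 41.02667.
Competitive Q* = 326.85714, so ΔQ = 136.19047; wedge = 60.09333 − 41.02667 = 19.06666.
The triangle = ½ × 136.19047 × 19.06666 = 1298.35.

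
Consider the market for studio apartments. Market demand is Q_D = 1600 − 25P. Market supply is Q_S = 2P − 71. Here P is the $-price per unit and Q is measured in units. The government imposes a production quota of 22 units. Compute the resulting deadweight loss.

$255.76

In inverse form: demand P = 64 − 0.04Q, supply P = 35.5 + 0.5Q.
Competitive equilibrium: 64 − 0.04Q = 35.5 + 0.5Q → Q* = 52.7778, P* = 61.8889.
At Q = 22: demand price = 64 − 0.04·22 = 63.12; supply price = 35.5 + 0.5·22 = 46.5.
ΔQ = 52.7778 − 22 = 30.7778; wedge = 63.12 − 46.5 = 16.62.
Welfare loss = ½ × 30.7778 × 16.62 = $255.76.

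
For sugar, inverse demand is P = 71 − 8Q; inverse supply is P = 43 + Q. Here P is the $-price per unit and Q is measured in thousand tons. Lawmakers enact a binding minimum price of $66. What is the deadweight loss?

Competitive equilibrium: 71 − 8Q = 43 + Q → Q* = 3.1111, P* = 46.1111.
At the floor P = 66, quantity demanded = (71 − 66)/8 = 0.625.
Sellers' marginal cost at Q' = 0.625: 43 + 1·0.625 = 43.625.
ΔQ = 3.1111 − 0.625 = 2.4861; wedge = 66 − 43.625 = 22.375.
Welfare loss = ½ × 2.4861 × 22.375 = $27.81 thousand.

$27.81 thousand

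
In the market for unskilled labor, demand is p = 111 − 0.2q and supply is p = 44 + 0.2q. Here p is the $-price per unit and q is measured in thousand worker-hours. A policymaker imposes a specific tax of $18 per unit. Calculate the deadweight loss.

Competitive equilibrium: 111 − 0.2q = 44 + 0.2q → q* = 167.5, p* = 77.5.
With the tax, the buyer price exceeds the seller price by 18: (111 − 0.2q) − (44 + 0.2q) = 18 → q' = 122.5.
Δq = 167.5 − 122.5 = 45; the wedge equals the tax, 18.
The triangle = ½ × 45 × 18 = $405 thousand.

$405 thousand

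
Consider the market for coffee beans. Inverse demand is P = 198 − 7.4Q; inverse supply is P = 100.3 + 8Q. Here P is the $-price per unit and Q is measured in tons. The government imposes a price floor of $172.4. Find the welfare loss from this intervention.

$64.08

Competitive equilibrium: 198 − 7.4Q = 100.3 + 8Q → Q* = 6.34416, P* = 151.05325.
At the floor P = 172.4, quantity demanded = (198 − 172.4)/7.4 = 3.45946.
Sellers' marginal cost at Q' = 3.45946: 100.3 + 8·3.45946 = 127.97568.
ΔQ = 6.34416 − 3.45946 = 2.8847; wedge = 172.4 − 127.97568 = 44.42432.
Deadweight loss = ½ × 2.8847 × 44.42432 = $64.08.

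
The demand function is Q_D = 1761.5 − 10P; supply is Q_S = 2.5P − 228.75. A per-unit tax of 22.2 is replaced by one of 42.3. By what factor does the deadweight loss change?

3.631

In inverse form: demand P = 176.15 − 0.1Q, supply P = 91.5 + 0.4Q.
Competitive equilibrium: 176.15 − 0.1Q = 91.5 + 0.4Q → Q* = 169.3, P* = 159.22.
For a per-unit tax t: ΔQ = t/0.5, so DWL = ½·t·(t/0.5) = t²/1.
At t = 22.2: DWL = 492.84. At t = 42.3: DWL = 1789.29.
Ratio = (42.3/22.2)² = 3.631.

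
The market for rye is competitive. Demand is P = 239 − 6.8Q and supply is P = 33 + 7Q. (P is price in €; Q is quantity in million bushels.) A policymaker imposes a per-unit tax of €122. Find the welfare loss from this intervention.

Competitive equilibrium: 239 − 6.8Q = 33 + 7Q → Q* = 14.92754, P* = 137.49275.
With the tax, the buyer price exceeds the seller price by 122: (239 − 6.8Q) − (33 + 7Q) = 122 → Q' = 6.08696.
ΔQ = 14.92754 − 6.08696 = 8.84058; the wedge equals the tax, 122.
Welfare loss = ½ × 8.84058 × 122 = €539.28 million.

€539.28 million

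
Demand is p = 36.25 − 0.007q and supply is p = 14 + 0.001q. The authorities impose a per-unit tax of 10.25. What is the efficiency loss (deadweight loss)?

6566.41

Competitive equilibrium: 36.25 − 0.007q = 14 + 0.001q → q* = 2781.25, p* = 16.7813.
With the tax, the buyer price exceeds the seller price by 10.25: (36.25 − 0.007q) − (14 + 0.001q) = 10.25 → q' = 1500.
Δq = 2781.25 − 1500 = 1281.25; the wedge equals the tax, 10.25.
Deadweight loss = ½ × 1281.25 × 10.25 = 6566.41.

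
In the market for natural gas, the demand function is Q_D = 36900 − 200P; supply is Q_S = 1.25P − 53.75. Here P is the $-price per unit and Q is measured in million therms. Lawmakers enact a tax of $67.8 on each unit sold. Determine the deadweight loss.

$2855.18 million

In inverse form: demand P = 184.5 − 0.005Q, supply P = 43 + 0.8Q.
Competitive equilibrium: 184.5 − 0.005Q = 43 + 0.8Q → Q* = 175.7764, P* = 183.6211.
With the tax, the buyer price exceeds the seller price by 67.8: (184.5 − 0.005Q) − (43 + 0.8Q) = 67.8 → Q' = 91.5528.
ΔQ = 175.7764 − 91.5528 = 84.2236; the wedge equals the tax, 67.8.
Welfare loss = ½ × 84.2236 × 67.8 = $2855.18 million.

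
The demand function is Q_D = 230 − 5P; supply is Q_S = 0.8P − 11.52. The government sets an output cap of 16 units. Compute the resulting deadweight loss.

24.33

In inverse form: demand P = 46 − 0.2Q, supply P = 14.4 + 1.25Q.
Competitive equilibrium: 46 − 0.2Q = 14.4 + 1.25Q → Q* = 21.7931, P* = 41.6414.
At Q = 16: demand price = 46 − 0.2·16 = 42.8; supply price = 14.4 + 1.25·16 = 34.4.
ΔQ = 21.7931 − 16 = 5.7931; wedge = 42.8 − 34.4 = 8.4.
DWL = ½ × 5.7931 × 8.4 = 24.33.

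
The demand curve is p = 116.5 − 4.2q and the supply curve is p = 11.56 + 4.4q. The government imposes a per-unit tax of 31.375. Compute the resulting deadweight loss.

Competitive equilibrium: 116.5 − 4.2q = 11.56 + 4.4q → q* = 12.2023, p* = 65.2502.
With the tax, the buyer price exceeds the seller price by 31.375: (116.5 − 4.2q) − (11.56 + 4.4q) = 31.375 → q' = 8.5541.
Δq = 12.2023 − 8.5541 = 3.6482; the wedge equals the tax, 31.375.
Deadweight loss = ½ × 3.6482 × 31.375 = 57.23.

57.23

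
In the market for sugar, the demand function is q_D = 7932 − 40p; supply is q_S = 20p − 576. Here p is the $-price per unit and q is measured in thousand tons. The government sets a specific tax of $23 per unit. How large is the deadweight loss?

$3526.67 thousand

In inverse form: demand p = 198.3 − 0.025q, supply p = 28.8 + 0.05q.
Competitive equilibrium: 198.3 − 0.025q = 28.8 + 0.05q → q* = 2260, p* = 141.8.
With the tax, the buyer price exceeds the seller price by 23: (198.3 − 0.025q) − (28.8 + 0.05q) = 23 → q' = 1953.3333.
Δq = 2260 − 1953.3333 = 306.6667; the wedge equals the tax, 23.
The triangle = ½ × 306.6667 × 23 = $3526.67 thousand.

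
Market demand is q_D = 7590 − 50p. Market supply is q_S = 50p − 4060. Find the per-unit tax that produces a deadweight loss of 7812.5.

25

In inverse form: demand p = 151.8 − 0.02q, supply p = 81.2 + 0.02q.
Competitive equilibrium: 151.8 − 0.02q = 81.2 + 0.02q → q* = 1765, p* = 116.5.
A tax t gives Δq = t/0.04 and wedge t, so DWL = t²/0.08.
t²/0.08 = 7812.5 → t² = 625 → t = 25.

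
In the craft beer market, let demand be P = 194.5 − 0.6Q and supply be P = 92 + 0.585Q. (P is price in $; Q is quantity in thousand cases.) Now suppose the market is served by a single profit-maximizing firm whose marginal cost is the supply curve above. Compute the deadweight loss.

$500.87 thousand

Competitive equilibrium: 194.5 − 0.6Q = 92 + 0.585Q → Q* = 86.4979, P* = 142.6013.
Marginal revenue: MR = 194.5 − 1.2Q. Set MR = MC: 194.5 − 1.2Q = 92 + 0.585Q → Q_m = 57.423.
Price P_m = 194.5 − 0.6·57.423 = 160.0462; MC(Q_m) = 92 + 0.585·57.423 = 125.5925.
Competitive Q* = 86.4979, so ΔQ = 29.0749; wedge = 160.0462 − 125.5925 = 34.4537.
Welfare loss = ½ × 29.0749 × 34.4537 = $500.87 thousand.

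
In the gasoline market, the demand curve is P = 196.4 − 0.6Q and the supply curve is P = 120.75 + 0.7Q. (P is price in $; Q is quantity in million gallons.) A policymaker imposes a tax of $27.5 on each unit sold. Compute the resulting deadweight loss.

$290.87 million

Competitive equilibrium: 196.4 − 0.6Q = 120.75 + 0.7Q → Q* = 58.19231, P* = 161.48462.
With the tax, the buyer price exceeds the seller price by 27.5: (196.4 − 0.6Q) − (120.75 + 0.7Q) = 27.5 → Q' = 37.03846.
ΔQ = 58.19231 − 37.03846 = 21.15385; the wedge equals the tax, 27.5.
Deadweight loss = ½ × 21.15385 × 27.5 = $290.87 million.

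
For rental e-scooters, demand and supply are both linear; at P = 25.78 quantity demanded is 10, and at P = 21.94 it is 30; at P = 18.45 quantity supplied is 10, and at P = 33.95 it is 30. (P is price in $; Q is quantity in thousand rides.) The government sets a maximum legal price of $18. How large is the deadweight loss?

Demand slope = (21.94 − 25.78)/(30 − 10) = −0.192, so P = 27.7 − 0.192Q.
Supply slope = (33.95 − 18.45)/(30 − 10) = 0.775, so P = 10.7 + 0.775Q.
Competitive equilibrium: 27.7 − 0.192Q = 10.7 + 0.775Q → Q* = 17.5801, P* = 24.3246.
At the ceiling P = 18, quantity supplied = (18 − 10.7)/0.775 = 9.4194.
Willingness to pay at Q' = 9.4194: 27.7 − 0.192·9.4194 = 25.8915.
ΔQ = 17.5801 − 9.4194 = 8.1607; wedge = 25.8915 − 18 = 7.8915.
DWL = ½ × 8.1607 × 7.8915 = $32.20 thousand.

$32.20 thousand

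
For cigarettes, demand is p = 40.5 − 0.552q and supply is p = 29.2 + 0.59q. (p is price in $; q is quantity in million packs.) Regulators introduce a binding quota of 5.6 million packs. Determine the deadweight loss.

Competitive equilibrium: 40.5 − 0.552q = 29.2 + 0.59q → q* = 9.8949, p* = 35.038.
At q = 5.6: demand price = 40.5 − 0.552·5.6 = 37.4088; supply price = 29.2 + 0.59·5.6 = 32.504.
Δq = 9.8949 − 5.6 = 4.2949; wedge = 37.4088 − 32.504 = 4.9048.
DWL = ½ × 4.2949 × 4.9048 = $10.53 million.

$10.53 million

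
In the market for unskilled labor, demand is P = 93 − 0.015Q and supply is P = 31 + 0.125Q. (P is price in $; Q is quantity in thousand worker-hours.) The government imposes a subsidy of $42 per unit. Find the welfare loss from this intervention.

$6300 thousand

Competitive equilibrium: 93 − 0.015Q = 31 + 0.125Q → Q* = 442.8571, P* = 86.3571.
The subsidy lowers effective supply by 42: P = 0.125Q − 11.
New quantity: 93 − 0.015Q = 0.125Q − 11 → Q' = 742.8571.
Overproduction ΔQ = 742.8571 − 442.8571 = 300; wedge = subsidy = 42.
The triangle = ½ × 300 × 42 = $6300 thousand.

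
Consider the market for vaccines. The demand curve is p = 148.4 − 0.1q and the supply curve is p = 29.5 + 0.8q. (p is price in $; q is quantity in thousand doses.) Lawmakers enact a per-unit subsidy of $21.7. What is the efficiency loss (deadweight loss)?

Competitive equilibrium: 148.4 − 0.1q = 29.5 + 0.8q → q* = 132.1111, p* = 135.1889.
The subsidy lowers effective supply by 21.7: p = 7.8 + 0.8q.
New quantity: 148.4 − 0.1q = 7.8 + 0.8q → q' = 156.2222.
Overproduction Δq = 156.2222 − 132.1111 = 24.1111; wedge = subsidy = 21.7.
Deadweight loss = ½ × 24.1111 × 21.7 = $261.61 thousand.

$261.61 thousand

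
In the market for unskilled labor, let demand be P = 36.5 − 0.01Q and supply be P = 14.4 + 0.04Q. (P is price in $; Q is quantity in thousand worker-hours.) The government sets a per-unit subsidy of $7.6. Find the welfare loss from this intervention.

Competitive equilibrium: 36.5 − 0.01Q = 14.4 + 0.04Q → Q* = 442, P* = 32.08.
The subsidy lowers effective supply by 7.6: P = 6.8 + 0.04Q.
New quantity: 36.5 − 0.01Q = 6.8 + 0.04Q → Q' = 594.
Overproduction ΔQ = 594 − 442 = 152; wedge = subsidy = 7.6.
Deadweight loss = ½ × 152 × 7.6 = $577.60 thousand.

$577.60 thousand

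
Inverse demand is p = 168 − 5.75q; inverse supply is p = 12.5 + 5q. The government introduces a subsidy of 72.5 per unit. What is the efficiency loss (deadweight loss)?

Competitive equilibrium: 168 − 5.75q = 12.5 + 5q → q* = 14.4651, p* = 84.8256.
The subsidy lowers effective supply by 72.5: p = 5q − 60.
New quantity: 168 − 5.75q = 5q − 60 → q' = 21.2093.
Overproduction Δq = 21.2093 − 14.4651 = 6.7442; wedge = subsidy = 72.5.
DWL = ½ × 6.7442 × 72.5 = 244.48.

244.48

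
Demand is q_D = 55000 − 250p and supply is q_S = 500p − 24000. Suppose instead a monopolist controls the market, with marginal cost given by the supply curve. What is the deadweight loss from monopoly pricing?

394453.33

In inverse form: demand p = 220 − 0.004q, supply p = 48 + 0.002q.
Competitive equilibrium: 220 − 0.004q = 48 + 0.002q → q* = 28666.6667, p* = 105.3333.
Marginal revenue: MR = 220 − 0.008q. Set MR = MC: 220 − 0.008q = 48 + 0.002q → q_m = 17200.
Price p_m = 220 − 0.004·17200 = 151.2; MC(q_m) = 48 + 0.002·17200 = 82.4.
Competitive q* = 28666.6667, so Δq = 11466.6667; wedge = 151.2 − 82.4 = 68.8.
Welfare loss = ½ × 11466.6667 × 68.8 = 394453.33.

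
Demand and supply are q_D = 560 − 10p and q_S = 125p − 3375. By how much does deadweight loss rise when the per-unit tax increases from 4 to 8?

In inverse form: demand p = 56 − 0.1q, supply p = 27 + 0.008q.
Competitive equilibrium: 56 − 0.1q = 27 + 0.008q → q* = 268.5185, p* = 29.1481.
For a per-unit tax t: Δq = t/0.108, so DWL = ½·t·(t/0.108) = t²/0.216.
At t = 4: DWL = 74.074. At t = 8: DWL = 296.296.
Increase = 296.296 − 74.074 = 222.22.

222.22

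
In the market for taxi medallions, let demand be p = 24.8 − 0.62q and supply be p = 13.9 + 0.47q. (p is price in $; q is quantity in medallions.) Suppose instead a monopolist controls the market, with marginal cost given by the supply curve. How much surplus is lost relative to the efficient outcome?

$7.16

Competitive equilibrium: 24.8 − 0.62q = 13.9 + 0.47q → q* = 10, p* = 18.6.
Marginal revenue: MR = 24.8 − 1.24q. Set MR = MC: 24.8 − 1.24q = 13.9 + 0.47q → q_m = 6.3743.
Price p_m = 24.8 − 0.62·6.3743 = 20.8479; MC(q_m) = 13.9 + 0.47·6.3743 = 16.8959.
Competitive q* = 10, so Δq = 3.6257; wedge = 20.8479 − 16.8959 = 3.952.
Deadweight loss = ½ × 3.6257 × 3.952 = $7.16.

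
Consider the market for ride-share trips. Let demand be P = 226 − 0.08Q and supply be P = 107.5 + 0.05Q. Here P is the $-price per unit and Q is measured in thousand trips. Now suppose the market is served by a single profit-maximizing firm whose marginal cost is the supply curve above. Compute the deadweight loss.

Competitive equilibrium: 226 − 0.08Q = 107.5 + 0.05Q → Q* = 911.53846, P* = 153.07692.
Marginal revenue: MR = 226 − 0.16Q. Set MR = MC: 226 − 0.16Q = 107.5 + 0.05Q → Q_m = 564.28571.
Price P_m = 226 − 0.08·564.28571 = 180.85714; MC(Q_m) = 107.5 + 0.05·564.28571 = 135.71429.
Competitive Q* = 911.53846, so ΔQ = 347.25275; wedge = 180.85714 − 135.71429 = 45.14285.
Welfare loss = ½ × 347.25275 × 45.14285 = $7837.99 thousand.

$7837.99 thousand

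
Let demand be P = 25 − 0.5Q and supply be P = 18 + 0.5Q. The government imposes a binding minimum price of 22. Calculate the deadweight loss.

0.50

Competitive equilibrium: 25 − 0.5Q = 18 + 0.5Q → Q* = 7, P* = 21.5.
At the floor P = 22, quantity demanded = (25 − 22)/0.5 = 6.
Sellers' marginal cost at Q' = 6: 18 + 0.5·6 = 21.
ΔQ = 7 − 6 = 1; wedge = 22 − 21 = 1.
The triangle = ½ × 1 × 1 = 0.50.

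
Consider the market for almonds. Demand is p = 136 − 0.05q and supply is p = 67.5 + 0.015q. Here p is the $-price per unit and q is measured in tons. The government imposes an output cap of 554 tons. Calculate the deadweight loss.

$8120

Competitive equilibrium: 136 − 0.05q = 67.5 + 0.015q → q* = 1053.8462, p* = 83.3077.
At q = 554: demand price = 136 − 0.05·554 = 108.3; supply price = 67.5 + 0.015·554 = 75.81.
Δq = 1053.8462 − 554 = 499.8462; wedge = 108.3 − 75.81 = 32.49.
DWL = ½ × 499.8462 × 32.49 = $8120.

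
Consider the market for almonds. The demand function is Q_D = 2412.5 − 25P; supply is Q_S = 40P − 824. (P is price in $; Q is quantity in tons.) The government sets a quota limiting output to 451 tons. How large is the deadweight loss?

$16693.56

In inverse form: demand P = 96.5 − 0.04Q, supply P = 20.6 + 0.025Q.
Competitive equilibrium: 96.5 − 0.04Q = 20.6 + 0.025Q → Q* = 1167.6923, P* = 49.7923.
At Q = 451: demand price = 96.5 − 0.04·451 = 78.46; supply price = 20.6 + 0.025·451 = 31.875.
ΔQ = 1167.6923 − 451 = 716.6923; wedge = 78.46 − 31.875 = 46.585.
Deadweight loss = ½ × 716.6923 × 46.585 = $16693.56.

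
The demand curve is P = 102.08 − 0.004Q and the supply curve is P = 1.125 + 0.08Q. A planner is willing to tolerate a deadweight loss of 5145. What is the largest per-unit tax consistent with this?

29.4

Competitive equilibrium: 102.08 − 0.004Q = 1.125 + 0.08Q → Q* = 1201.8452, P* = 97.2726.
A tax t gives ΔQ = t/0.084 and wedge t, so DWL = t²/0.168.
t²/0.168 = 5145 → t² = 864.36 → t = 29.4.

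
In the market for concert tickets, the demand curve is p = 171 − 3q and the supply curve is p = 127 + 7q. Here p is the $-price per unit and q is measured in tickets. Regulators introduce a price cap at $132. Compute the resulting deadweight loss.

$67.92

Competitive equilibrium: 171 − 3q = 127 + 7q → q* = 4.4, p* = 157.8.
At the ceiling p = 132, quantity supplied = (132 − 127)/7 = 0.7143.
Willingness to pay at q' = 0.7143: 171 − 3·0.7143 = 168.8571.
Δq = 4.4 − 0.7143 = 3.6857; wedge = 168.8571 − 132 = 36.8571.
DWL = ½ × 3.6857 × 36.8571 = $67.92.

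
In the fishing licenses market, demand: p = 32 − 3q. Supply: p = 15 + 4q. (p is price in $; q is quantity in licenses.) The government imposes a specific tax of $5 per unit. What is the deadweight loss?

$1.79

Competitive equilibrium: 32 − 3q = 15 + 4q → q* = 2.4286, p* = 24.7143.
With the tax, the buyer price exceeds the seller price by 5: (32 − 3q) − (15 + 4q) = 5 → q' = 1.7143.
Δq = 2.4286 − 1.7143 = 0.7143; the wedge equals the tax, 5.
DWL = ½ × 0.7143 × 5 = $1.79.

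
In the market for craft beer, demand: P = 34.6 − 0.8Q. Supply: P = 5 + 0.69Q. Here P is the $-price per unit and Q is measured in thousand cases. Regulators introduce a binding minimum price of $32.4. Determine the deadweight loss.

Competitive equilibrium: 34.6 − 0.8Q = 5 + 0.69Q → Q* = 19.8658, P* = 18.7074.
At the floor P = 32.4, quantity demanded = (34.6 − 32.4)/0.8 = 2.75.
Sellers' marginal cost at Q' = 2.75: 5 + 0.69·2.75 = 6.8975.
ΔQ = 19.8658 − 2.75 = 17.1158; wedge = 32.4 − 6.8975 = 25.5025.
The triangle = ½ × 17.1158 × 25.5025 = $218.25 thousand.

$218.25 thousand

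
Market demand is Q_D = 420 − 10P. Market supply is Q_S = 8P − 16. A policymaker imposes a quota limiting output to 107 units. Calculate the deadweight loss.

In inverse form: demand P = 42 − 0.1Q, supply P = 2 + 0.125Q.
Competitive equilibrium: 42 − 0.1Q = 2 + 0.125Q → Q* = 177.7778, P* = 24.2222.
At Q = 107: demand price = 42 − 0.1·107 = 31.3; supply price = 2 + 0.125·107 = 15.375.
ΔQ = 177.7778 − 107 = 70.7778; wedge = 31.3 − 15.375 = 15.925.
DWL = ½ × 70.7778 × 15.925 = 563.57.

563.57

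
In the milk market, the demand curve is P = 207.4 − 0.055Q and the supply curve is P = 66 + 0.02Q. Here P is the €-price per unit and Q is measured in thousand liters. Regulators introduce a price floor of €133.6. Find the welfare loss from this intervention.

€11077.83 thousand

Competitive equilibrium: 207.4 − 0.055Q = 66 + 0.02Q → Q* = 1885.33333, P* = 103.70667.
At the floor P = 133.6, quantity demanded = (207.4 − 133.6)/0.055 = 1341.81818.
Sellers' marginal cost at Q' = 1341.81818: 66 + 0.02·1341.81818 = 92.83636.
ΔQ = 1885.33333 − 1341.81818 = 543.51515; wedge = 133.6 − 92.83636 = 40.76364.
Welfare loss = ½ × 543.51515 × 40.76364 = €11077.83 thousand.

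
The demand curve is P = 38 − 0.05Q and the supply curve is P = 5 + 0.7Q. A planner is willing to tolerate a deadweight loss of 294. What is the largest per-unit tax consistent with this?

Competitive equilibrium: 38 − 0.05Q = 5 + 0.7Q → Q* = 44, P* = 35.8.
A tax t gives ΔQ = t/0.75 and wedge t, so DWL = t²/1.5.
t²/1.5 = 294 → t² = 441 → t = 21.

21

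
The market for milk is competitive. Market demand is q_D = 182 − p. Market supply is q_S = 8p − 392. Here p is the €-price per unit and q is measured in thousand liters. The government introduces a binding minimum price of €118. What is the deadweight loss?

€1653.78 thousand

In inverse form: demand p = 182 − q, supply p = 49 + 0.125q.
Competitive equilibrium: 182 − q = 49 + 0.125q → q* = 118.2222, p* = 63.7778.
At the floor p = 118, quantity demanded = (182 − 118)/1 = 64.
Sellers' marginal cost at q' = 64: 49 + 0.125·64 = 57.
Δq = 118.2222 − 64 = 54.2222; wedge = 118 − 57 = 61.
DWL = ½ × 54.2222 × 61 = €1653.78 thousand.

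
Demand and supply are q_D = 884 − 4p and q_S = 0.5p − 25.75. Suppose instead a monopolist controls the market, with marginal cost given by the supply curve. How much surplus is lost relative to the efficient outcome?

63.845

In inverse form: demand p = 221 − 0.25q, supply p = 51.5 + 2q.
Competitive equilibrium: 221 − 0.25q = 51.5 + 2q → q* = 75.3333, p* = 202.1667.
Marginal revenue: MR = 221 − 0.5q. Set MR = MC: 221 − 0.5q = 51.5 + 2q → q_m = 67.8.
Price p_m = 221 − 0.25·67.8 = 204.05; MC(q_m) = 51.5 + 2·67.8 = 187.1.
Competitive q* = 75.3333, so Δq = 7.5333; wedge = 204.05 − 187.1 = 16.95.
Welfare loss = ½ × 7.5333 × 16.95 = 63.845.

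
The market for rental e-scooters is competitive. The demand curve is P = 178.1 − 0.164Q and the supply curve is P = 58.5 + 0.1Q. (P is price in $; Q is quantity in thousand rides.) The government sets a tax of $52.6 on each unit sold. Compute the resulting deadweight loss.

$5240.08 thousand

Competitive equilibrium: 178.1 − 0.164Q = 58.5 + 0.1Q → Q* = 453.0303, P* = 103.803.
With the tax, the buyer price exceeds the seller price by 52.6: (178.1 − 0.164Q) − (58.5 + 0.1Q) = 52.6 → Q' = 253.7879.
ΔQ = 453.0303 − 253.7879 = 199.2424; the wedge equals the tax, 52.6.
The triangle = ½ × 199.2424 × 52.6 = $5240.08 thousand.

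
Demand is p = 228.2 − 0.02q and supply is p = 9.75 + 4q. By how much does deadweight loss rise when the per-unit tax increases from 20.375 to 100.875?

1214.01

Competitive equilibrium: 228.2 − 0.02q = 9.75 + 4q → q* = 54.3408, p* = 227.1132.
For a per-unit tax t: Δq = t/4.02, so DWL = ½·t·(t/4.02) = t²/8.04.
At t = 20.375: DWL = 51.634. At t = 100.875: DWL = 1265.642.
Increase = 1265.642 − 51.634 = 1214.01.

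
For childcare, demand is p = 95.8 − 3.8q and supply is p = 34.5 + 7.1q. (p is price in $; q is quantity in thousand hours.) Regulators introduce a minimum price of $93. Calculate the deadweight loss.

$130.16 thousand

Competitive equilibrium: 95.8 − 3.8q = 34.5 + 7.1q → q* = 5.6239, p* = 74.4294.
At the floor p = 93, quantity demanded = (95.8 − 93)/3.8 = 0.7368.
Sellers' marginal cost at q' = 0.7368: 34.5 + 7.1·0.7368 = 39.7313.
Δq = 5.6239 − 0.7368 = 4.8871; wedge = 93 − 39.7313 = 53.2687.
The triangle = ½ × 4.8871 × 53.2687 = $130.16 thousand.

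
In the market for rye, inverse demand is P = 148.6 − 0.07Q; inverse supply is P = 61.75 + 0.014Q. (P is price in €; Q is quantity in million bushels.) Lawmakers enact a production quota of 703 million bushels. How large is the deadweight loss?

Competitive equilibrium: 148.6 − 0.07Q = 61.75 + 0.014Q → Q* = 1033.9286, P* = 76.225.
At Q = 703: demand price = 148.6 − 0.07·703 = 99.39; supply price = 61.75 + 0.014·703 = 71.592.
ΔQ = 1033.9286 − 703 = 330.9286; wedge = 99.39 − 71.592 = 27.798.
Welfare loss = ½ × 330.9286 × 27.798 = €4599.58 million.

€4599.58 million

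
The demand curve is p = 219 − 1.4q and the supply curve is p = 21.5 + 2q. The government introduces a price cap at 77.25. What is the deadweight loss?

1551.83

Competitive equilibrium: 219 − 1.4q = 21.5 + 2q → q* = 58.0882, p* = 137.6765.
At the ceiling p = 77.25, quantity supplied = (77.25 − 21.5)/2 = 27.875.
Willingness to pay at q' = 27.875: 219 − 1.4·27.875 = 179.975.
Δq = 58.0882 − 27.875 = 30.2132; wedge = 179.975 − 77.25 = 102.725.
Deadweight loss = ½ × 30.2132 × 102.725 = 1551.83.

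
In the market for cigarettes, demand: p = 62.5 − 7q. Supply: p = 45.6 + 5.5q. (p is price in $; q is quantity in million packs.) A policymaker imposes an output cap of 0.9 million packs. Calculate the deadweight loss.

Competitive equilibrium: 62.5 − 7q = 45.6 + 5.5q → q* = 1.352, p* = 53.036.
At q = 0.9: demand price = 62.5 − 7·0.9 = 56.2; supply price = 45.6 + 5.5·0.9 = 50.55.
Δq = 1.352 − 0.9 = 0.452; wedge = 56.2 − 50.55 = 5.65.
Welfare loss = ½ × 0.452 × 5.65 = $1.28 million.

$1.28 million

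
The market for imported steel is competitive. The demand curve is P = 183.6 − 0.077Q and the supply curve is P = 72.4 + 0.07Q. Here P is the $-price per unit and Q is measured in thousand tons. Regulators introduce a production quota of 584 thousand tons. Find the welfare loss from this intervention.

$2186.14 thousand

Competitive equilibrium: 183.6 − 0.077Q = 72.4 + 0.07Q → Q* = 756.4626, P* = 125.3524.
At Q = 584: demand price = 183.6 − 0.077·584 = 138.632; supply price = 72.4 + 0.07·584 = 113.28.
ΔQ = 756.4626 − 584 = 172.4626; wedge = 138.632 − 113.28 = 25.352.
Deadweight loss = ½ × 172.4626 × 25.352 = $2186.14 thousand.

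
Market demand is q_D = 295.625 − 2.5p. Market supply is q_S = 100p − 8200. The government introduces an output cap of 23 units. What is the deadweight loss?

In inverse form: demand p = 118.25 − 0.4q, supply p = 82 + 0.01q.
Competitive equilibrium: 118.25 − 0.4q = 82 + 0.01q → q* = 88.4146, p* = 82.8841.
At q = 23: demand price = 118.25 − 0.4·23 = 109.05; supply price = 82 + 0.01·23 = 82.23.
Δq = 88.4146 − 23 = 65.4146; wedge = 109.05 − 82.23 = 26.82.
Deadweight loss = ½ × 65.4146 × 26.82 = 877.21.

877.21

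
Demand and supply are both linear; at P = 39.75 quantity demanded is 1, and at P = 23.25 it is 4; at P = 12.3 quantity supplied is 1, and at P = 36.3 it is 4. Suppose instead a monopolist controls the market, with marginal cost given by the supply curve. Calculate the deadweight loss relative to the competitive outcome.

5.20

Demand slope = (23.25 − 39.75)/(4 − 1) = −5.5, so P = 45.25 − 5.5Q.
Supply slope = (36.3 − 12.3)/(4 − 1) = 8, so P = 4.3 + 8Q.
Competitive equilibrium: 45.25 − 5.5Q = 4.3 + 8Q → Q* = 3.0333, P* = 28.5667.
Marginal revenue: MR = 45.25 − 11Q. Set MR = MC: 45.25 − 11Q = 4.3 + 8Q → Q_m = 2.1553.
Price P_m = 45.25 − 5.5·2.1553 = 33.3959; MC(Q_m) = 4.3 + 8·2.1553 = 21.5424.
Competitive Q* = 3.0333, so ΔQ = 0.878; wedge = 33.3959 − 21.5424 = 11.8535.
Deadweight loss = ½ × 0.878 × 11.8535 = 5.20.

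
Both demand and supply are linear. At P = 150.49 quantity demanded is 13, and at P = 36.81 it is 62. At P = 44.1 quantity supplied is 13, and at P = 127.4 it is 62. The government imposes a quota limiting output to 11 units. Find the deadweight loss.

1628.63

Demand slope = (36.81 − 150.49)/(62 − 13) = −2.32, so P = 180.65 − 2.32Q.
Supply slope = (127.4 − 44.1)/(62 − 13) = 1.7, so P = 22 + 1.7Q.
Competitive equilibrium: 180.65 − 2.32Q = 22 + 1.7Q → Q* = 39.46517, P* = 89.0908.
At Q = 11: demand price = 180.65 − 2.32·11 = 155.13; supply price = 22 + 1.7·11 = 40.7.
ΔQ = 39.46517 − 11 = 28.46517; wedge = 155.13 − 40.7 = 114.43.
Deadweight loss = ½ × 28.46517 × 114.43 = 1628.63.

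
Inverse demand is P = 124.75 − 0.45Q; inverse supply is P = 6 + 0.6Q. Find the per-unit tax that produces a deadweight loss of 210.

Competitive equilibrium: 124.75 − 0.45Q = 6 + 0.6Q → Q* = 113.0952, P* = 73.8571.
A tax t gives ΔQ = t/1.05 and wedge t, so DWL = t²/2.1.
t²/2.1 = 210 → t² = 441 → t = 21.

21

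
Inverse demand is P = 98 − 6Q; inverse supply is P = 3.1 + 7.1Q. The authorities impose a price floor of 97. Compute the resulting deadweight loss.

328.11

Competitive equilibrium: 98 − 6Q = 3.1 + 7.1Q → Q* = 7.24427, P* = 54.53435.
At the floor P = 97, quantity demanded = (98 − 97)/6 = 0.16667.
Sellers' marginal cost at Q' = 0.16667: 3.1 + 7.1·0.16667 = 4.28336.
ΔQ = 7.24427 − 0.16667 = 7.0776; wedge = 97 − 4.28336 = 92.71664.
Deadweight loss = ½ × 7.0776 × 92.71664 = 328.11.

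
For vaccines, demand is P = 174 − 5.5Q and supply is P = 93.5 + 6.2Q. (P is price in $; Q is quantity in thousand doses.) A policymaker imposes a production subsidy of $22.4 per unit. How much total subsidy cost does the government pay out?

$197.01 thousand

Competitive equilibrium: 174 − 5.5Q = 93.5 + 6.2Q → Q* = 6.8803, P* = 136.1581.
The subsidy lowers effective supply by 22.4: P = 71.1 + 6.2Q.
New quantity: 174 − 5.5Q = 71.1 + 6.2Q → Q' = 8.7949.
Total subsidy cost = 22.4 × 8.7949 = $197.01 thousand.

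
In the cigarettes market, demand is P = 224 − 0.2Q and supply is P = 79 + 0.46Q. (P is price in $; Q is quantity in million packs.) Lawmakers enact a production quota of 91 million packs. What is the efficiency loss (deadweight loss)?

$5465.76 million

Competitive equilibrium: 224 − 0.2Q = 79 + 0.46Q → Q* = 219.697, P* = 180.0606.
At Q = 91: demand price = 224 − 0.2·91 = 205.8; supply price = 79 + 0.46·91 = 120.86.
ΔQ = 219.697 − 91 = 128.697; wedge = 205.8 − 120.86 = 84.94.
Deadweight loss = ½ × 128.697 × 84.94 = $5465.76 million.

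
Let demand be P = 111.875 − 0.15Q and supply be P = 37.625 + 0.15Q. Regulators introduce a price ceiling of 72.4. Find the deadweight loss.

Competitive equilibrium: 111.875 − 0.15Q = 37.625 + 0.15Q → Q* = 247.5, P* = 74.75.
At the ceiling P = 72.4, quantity supplied = (72.4 − 37.625)/0.15 = 231.8333.
Willingness to pay at Q' = 231.8333: 111.875 − 0.15·231.8333 = 77.1.
ΔQ = 247.5 − 231.8333 = 15.6667; wedge = 77.1 − 72.4 = 4.7.
Welfare loss = ½ × 15.6667 × 4.7 = 36.82.

36.82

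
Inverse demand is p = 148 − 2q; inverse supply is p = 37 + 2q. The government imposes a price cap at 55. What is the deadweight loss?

Competitive equilibrium: 148 − 2q = 37 + 2q → q* = 27.75, p* = 92.5.
At the ceiling p = 55, quantity supplied = (55 − 37)/2 = 9.
Willingness to pay at q' = 9: 148 − 2·9 = 130.
Δq = 27.75 − 9 = 18.75; wedge = 130 − 55 = 75.
Welfare loss = ½ × 18.75 × 75 = 703.125.

703.125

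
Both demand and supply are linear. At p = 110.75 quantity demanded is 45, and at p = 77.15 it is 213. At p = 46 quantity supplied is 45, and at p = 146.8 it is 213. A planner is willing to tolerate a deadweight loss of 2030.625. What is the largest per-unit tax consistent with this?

57

Demand slope = (77.15 − 110.75)/(213 − 45) = −0.2, so p = 119.75 − 0.2q.
Supply slope = (146.8 − 46)/(213 − 45) = 0.6, so p = 19 + 0.6q.
Competitive equilibrium: 119.75 − 0.2q = 19 + 0.6q → q* = 125.9375, p* = 94.5625.
A tax t gives Δq = t/0.8 and wedge t, so DWL = t²/1.6.
t²/1.6 = 2030.625 → t² = 3249 → t = 57.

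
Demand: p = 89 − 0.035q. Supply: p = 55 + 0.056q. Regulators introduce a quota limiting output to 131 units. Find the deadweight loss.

2678.47

Competitive equilibrium: 89 − 0.035q = 55 + 0.056q → q* = 373.6264, p* = 75.9231.
At q = 131: demand price = 89 − 0.035·131 = 84.415; supply price = 55 + 0.056·131 = 62.336.
Δq = 373.6264 − 131 = 242.6264; wedge = 84.415 − 62.336 = 22.079.
Deadweight loss = ½ × 242.6264 × 22.079 = 2678.47.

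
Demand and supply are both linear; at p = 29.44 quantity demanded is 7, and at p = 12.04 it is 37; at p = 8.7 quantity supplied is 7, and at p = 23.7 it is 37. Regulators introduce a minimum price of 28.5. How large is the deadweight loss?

166.95

Demand slope = (12.04 − 29.44)/(37 − 7) = −0.58, so p = 33.5 − 0.58q.
Supply slope = (23.7 − 8.7)/(37 − 7) = 0.5, so p = 5.2 + 0.5q.
Competitive equilibrium: 33.5 − 0.58q = 5.2 + 0.5q → q* = 26.2037, p* = 18.3019.
At the floor p = 28.5, quantity demanded = (33.5 − 28.5)/0.58 = 8.6207.
Sellers' marginal cost at q' = 8.6207: 5.2 + 0.5·8.6207 = 9.5104.
Δq = 26.2037 − 8.6207 = 17.583; wedge = 28.5 − 9.5104 = 18.9896.
Welfare loss = ½ × 17.583 × 18.9896 = 166.95.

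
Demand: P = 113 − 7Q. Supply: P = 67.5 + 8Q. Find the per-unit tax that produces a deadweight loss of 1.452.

6.6

Competitive equilibrium: 113 − 7Q = 67.5 + 8Q → Q* = 3.0333, P* = 91.7667.
A tax t gives ΔQ = t/15 and wedge t, so DWL = t²/30.
t²/30 = 1.452 → t² = 43.56 → t = 6.6.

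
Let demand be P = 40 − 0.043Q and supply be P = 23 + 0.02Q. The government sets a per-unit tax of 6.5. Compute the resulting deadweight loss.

335.32

Competitive equilibrium: 40 − 0.043Q = 23 + 0.02Q → Q* = 269.8413, P* = 28.3968.
With the tax, the buyer price exceeds the seller price by 6.5: (40 − 0.043Q) − (23 + 0.02Q) = 6.5 → Q' = 166.6667.
ΔQ = 269.8413 − 166.6667 = 103.1746; the wedge equals the tax, 6.5.
The triangle = ½ × 103.1746 × 6.5 = 335.32.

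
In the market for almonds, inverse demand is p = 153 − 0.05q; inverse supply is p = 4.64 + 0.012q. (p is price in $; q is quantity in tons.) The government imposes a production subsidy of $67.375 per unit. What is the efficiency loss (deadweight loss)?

$36607.99

Competitive equilibrium: 153 − 0.05q = 4.64 + 0.012q → q* = 2392.9032, p* = 33.3548.
The subsidy lowers effective supply by 67.375: p = 0.012q − 62.735.
New quantity: 153 − 0.05q = 0.012q − 62.735 → q' = 3479.5968.
Overproduction Δq = 3479.5968 − 2392.9032 = 1086.6936; wedge = subsidy = 67.375.
Welfare loss = ½ × 1086.6936 × 67.375 = $36607.99.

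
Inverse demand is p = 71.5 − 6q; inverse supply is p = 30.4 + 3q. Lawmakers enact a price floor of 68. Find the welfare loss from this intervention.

71.40

Competitive equilibrium: 71.5 − 6q = 30.4 + 3q → q* = 4.5667, p* = 44.1.
At the floor p = 68, quantity demanded = (71.5 − 68)/6 = 0.5833.
Sellers' marginal cost at q' = 0.5833: 30.4 + 3·0.5833 = 32.1499.
Δq = 4.5667 − 0.5833 = 3.9834; wedge = 68 − 32.1499 = 35.8501.
DWL = ½ × 3.9834 × 35.8501 = 71.40.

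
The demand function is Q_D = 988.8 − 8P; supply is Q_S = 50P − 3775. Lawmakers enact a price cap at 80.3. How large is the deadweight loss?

In inverse form: demand P = 123.6 − 0.125Q, supply P = 75.5 + 0.02Q.
Competitive equilibrium: 123.6 − 0.125Q = 75.5 + 0.02Q → Q* = 331.7241, P* = 82.1345.
At the ceiling P = 80.3, quantity supplied = (80.3 − 75.5)/0.02 = 240.
Willingness to pay at Q' = 240: 123.6 − 0.125·240 = 93.6.
ΔQ = 331.7241 − 240 = 91.7241; wedge = 93.6 − 80.3 = 13.3.
Deadweight loss = ½ × 91.7241 × 13.3 = 609.97.

609.97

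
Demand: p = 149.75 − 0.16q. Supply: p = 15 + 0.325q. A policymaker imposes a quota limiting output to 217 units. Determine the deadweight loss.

897.47

Competitive equilibrium: 149.75 − 0.16q = 15 + 0.325q → q* = 277.8351, p* = 105.2964.
At q = 217: demand price = 149.75 − 0.16·217 = 115.03; supply price = 15 + 0.325·217 = 85.525.
Δq = 277.8351 − 217 = 60.8351; wedge = 115.03 − 85.525 = 29.505.
DWL = ½ × 60.8351 × 29.505 = 897.47.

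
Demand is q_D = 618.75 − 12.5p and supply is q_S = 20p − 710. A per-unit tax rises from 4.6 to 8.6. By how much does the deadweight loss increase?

203.08

In inverse form: demand p = 49.5 − 0.08q, supply p = 35.5 + 0.05q.
Competitive equilibrium: 49.5 − 0.08q = 35.5 + 0.05q → q* = 107.6923, p* = 40.8846.
For a per-unit tax t: Δq = t/0.13, so DWL = ½·t·(t/0.13) = t²/0.26.
At t = 4.6: DWL = 81.385. At t = 8.6: DWL = 284.462.
Increase = 284.462 − 81.385 = 203.08.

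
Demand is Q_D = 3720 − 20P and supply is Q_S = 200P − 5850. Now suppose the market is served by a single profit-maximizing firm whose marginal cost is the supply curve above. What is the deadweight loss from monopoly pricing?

50650.51

In inverse form: demand P = 186 − 0.05Q, supply P = 29.25 + 0.005Q.
Competitive equilibrium: 186 − 0.05Q = 29.25 + 0.005Q → Q* = 2850, P* = 43.5.
Marginal revenue: MR = 186 − 0.1Q. Set MR = MC: 186 − 0.1Q = 29.25 + 0.005Q → Q_m = 1492.85714.
Price P_m = 186 − 0.05·1492.85714 = 111.35714; MC(Q_m) = 29.25 + 0.005·1492.85714 = 36.71429.
Competitive Q* = 2850, so ΔQ = 1357.14286; wedge = 111.35714 − 36.71429 = 74.64285.
The triangle = ½ × 1357.14286 × 74.64285 = 50650.51.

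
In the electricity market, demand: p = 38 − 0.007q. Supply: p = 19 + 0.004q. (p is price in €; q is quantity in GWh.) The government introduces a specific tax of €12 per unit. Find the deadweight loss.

Competitive equilibrium: 38 − 0.007q = 19 + 0.004q → q* = 1727.2727, p* = 25.9091.
With the tax, the buyer price exceeds the seller price by 12: (38 − 0.007q) − (19 + 0.004q) = 12 → q' = 636.3636.
Δq = 1727.2727 − 636.3636 = 1090.9091; the wedge equals the tax, 12.
Welfare loss = ½ × 1090.9091 × 12 = €6545.45.

€6545.45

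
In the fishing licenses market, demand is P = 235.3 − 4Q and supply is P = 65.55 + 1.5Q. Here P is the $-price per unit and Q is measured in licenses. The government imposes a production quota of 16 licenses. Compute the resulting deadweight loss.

$607.55

Competitive equilibrium: 235.3 − 4Q = 65.55 + 1.5Q → Q* = 30.8636, P* = 111.8455.
At Q = 16: demand price = 235.3 − 4·16 = 171.3; supply price = 65.55 + 1.5·16 = 89.55.
ΔQ = 30.8636 − 16 = 14.8636; wedge = 171.3 − 89.55 = 81.75.
The triangle = ½ × 14.8636 × 81.75 = $607.55.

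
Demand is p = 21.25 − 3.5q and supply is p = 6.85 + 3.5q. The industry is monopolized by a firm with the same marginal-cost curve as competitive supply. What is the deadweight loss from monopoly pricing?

1.65

Competitive equilibrium: 21.25 − 3.5q = 6.85 + 3.5q → q* = 2.0571, p* = 14.05.
Marginal revenue: MR = 21.25 − 7q. Set MR = MC: 21.25 − 7q = 6.85 + 3.5q → q_m = 1.3714.
Price p_m = 21.25 − 3.5·1.3714 = 16.4501; MC(q_m) = 6.85 + 3.5·1.3714 = 11.6499.
Competitive q* = 2.0571, so Δq = 0.6857; wedge = 16.4501 − 11.6499 = 4.8002.
Deadweight loss = ½ × 0.6857 × 4.8002 = 1.65.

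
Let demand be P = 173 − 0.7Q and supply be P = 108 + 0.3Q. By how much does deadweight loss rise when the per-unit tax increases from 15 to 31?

368

Competitive equilibrium: 173 − 0.7Q = 108 + 0.3Q → Q* = 65, P* = 127.5.
For a per-unit tax t: ΔQ = t/1, so DWL = ½·t·(t/1) = t²/2.
At t = 15: DWL = 112.5. At t = 31: DWL = 480.5.
Increase = 480.5 − 112.5 = 368.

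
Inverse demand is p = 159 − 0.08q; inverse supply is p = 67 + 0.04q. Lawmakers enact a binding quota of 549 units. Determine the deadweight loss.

2842.73

Competitive equilibrium: 159 − 0.08q = 67 + 0.04q → q* = 766.6667, p* = 97.6667.
At q = 549: demand price = 159 − 0.08·549 = 115.08; supply price = 67 + 0.04·549 = 88.96.
Δq = 766.6667 − 549 = 217.6667; wedge = 115.08 − 88.96 = 26.12.
DWL = ½ × 217.6667 × 26.12 = 2842.73.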